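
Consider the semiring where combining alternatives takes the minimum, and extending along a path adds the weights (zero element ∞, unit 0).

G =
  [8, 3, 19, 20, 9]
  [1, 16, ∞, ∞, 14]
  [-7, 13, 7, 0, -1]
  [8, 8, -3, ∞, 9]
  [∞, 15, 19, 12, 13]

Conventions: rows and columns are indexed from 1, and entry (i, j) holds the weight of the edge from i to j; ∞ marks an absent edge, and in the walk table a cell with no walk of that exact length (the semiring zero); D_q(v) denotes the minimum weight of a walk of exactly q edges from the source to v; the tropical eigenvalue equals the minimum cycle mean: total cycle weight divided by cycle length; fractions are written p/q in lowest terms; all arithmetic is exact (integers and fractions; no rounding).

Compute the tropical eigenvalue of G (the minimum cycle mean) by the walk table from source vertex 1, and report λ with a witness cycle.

q=0: [0, ∞, ∞, ∞, ∞]
q=1: [8, 3, 19, 20, 9]
q=2: [4, 11, 17, 19, 17]
q=3: [10, 7, 16, 17, 13]
q=4: [8, 13, 14, 16, 15]
q=5: [7, 11, 13, 14, 13]
Optimal cycle mean attained by: cycle 3->4->3, total 0 + (-3), length 2.
Answer: λ = -3/2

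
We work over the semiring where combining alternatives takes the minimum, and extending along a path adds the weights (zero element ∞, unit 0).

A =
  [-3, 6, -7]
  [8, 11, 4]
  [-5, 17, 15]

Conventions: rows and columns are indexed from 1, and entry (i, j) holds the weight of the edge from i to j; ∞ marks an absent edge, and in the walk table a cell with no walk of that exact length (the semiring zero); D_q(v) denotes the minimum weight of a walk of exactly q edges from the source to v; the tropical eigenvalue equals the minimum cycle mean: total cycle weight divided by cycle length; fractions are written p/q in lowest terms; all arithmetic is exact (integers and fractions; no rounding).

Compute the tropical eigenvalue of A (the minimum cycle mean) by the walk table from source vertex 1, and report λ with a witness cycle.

q=0: [0, ∞, ∞]
q=1: [-3, 6, -7]
q=2: [-12, 3, -10]
q=3: [-15, -6, -19]
Optimal cycle mean attained by: cycle 1->3->1, total (-7) + (-5), length 2.
Answer: λ = -6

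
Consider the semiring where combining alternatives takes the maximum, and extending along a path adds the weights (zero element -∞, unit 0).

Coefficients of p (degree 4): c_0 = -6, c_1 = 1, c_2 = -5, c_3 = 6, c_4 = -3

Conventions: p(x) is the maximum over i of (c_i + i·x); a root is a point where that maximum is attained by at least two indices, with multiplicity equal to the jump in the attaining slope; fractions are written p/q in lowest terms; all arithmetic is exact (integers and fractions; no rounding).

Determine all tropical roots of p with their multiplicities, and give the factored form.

hull edge (i=0, c=-6) to (i=1, c=1): slope 7, span 1
hull edge (i=1, c=1) to (i=3, c=6): slope 5/2, span 2
hull edge (i=3, c=6) to (i=4, c=-3): slope -9, span 1
Factored form: p(x) = -3 ⊗ (x ⊕ (-7)) ⊗ (x ⊕ (-5/2)) ⊗ (x ⊕ (-5/2)) ⊗ (x ⊕ 9)
Answer: roots = -7 (mult 1), -5/2 (mult 2), 9 (mult 1)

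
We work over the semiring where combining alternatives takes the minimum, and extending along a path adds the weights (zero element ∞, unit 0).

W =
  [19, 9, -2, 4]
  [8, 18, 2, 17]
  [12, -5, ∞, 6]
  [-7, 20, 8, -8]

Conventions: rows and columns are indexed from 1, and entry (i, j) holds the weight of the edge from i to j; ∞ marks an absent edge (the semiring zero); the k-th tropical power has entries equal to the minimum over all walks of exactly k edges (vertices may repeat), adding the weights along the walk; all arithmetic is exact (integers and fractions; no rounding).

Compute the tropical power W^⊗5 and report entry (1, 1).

W^⊗2:
  [-3, -7, 11, -4]
  [10, -3, 6, 8]
  [-1, 13, -3, -2]
  [-15, 2, -9, -16]
W^⊗3:
  [-11, 6, -5, -12]
  [1, 1, -1, 0]
  [-9, -8, -3, -10]
  [-23, -14, -17, -24]
W^⊗4:
  [-19, -10, -13, -20]
  [-7, -6, -1, -8]
  [-17, -8, -11, -18]
  [-31, -22, -25, -32]
W^⊗5:
  [-27, -18, -21, -28]
  [-15, -6, -9, -16]
  [-25, -16, -19, -26]
  [-39, -30, -33, -40]
Key observation: the optimum is the walk 1->4->4->4->4->1, with weight 4 + (-8) + (-8) + (-8) + (-7) = -27.
Optimal value attained by: walk 1->4->4->4->4->1.
Answer: (W^⊗5)[1][1] = -27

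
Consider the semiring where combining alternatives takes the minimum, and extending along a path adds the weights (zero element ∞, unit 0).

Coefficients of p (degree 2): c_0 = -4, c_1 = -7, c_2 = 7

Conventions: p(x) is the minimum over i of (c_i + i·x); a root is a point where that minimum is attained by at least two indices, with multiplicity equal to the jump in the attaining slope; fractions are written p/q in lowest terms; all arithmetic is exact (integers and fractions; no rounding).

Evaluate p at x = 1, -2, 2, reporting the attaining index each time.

p(1) = min(-4+0·1=-4, -7+1·1=-6, 7+2·1=9) = -6 (attained by i=1)
p(-2) = min(-4+0·(-2)=-4, -7+1·(-2)=-9, 7+2·(-2)=3) = -9 (attained by i=1)
p(2) = min(-4+0·2=-4, -7+1·2=-5, 7+2·2=11) = -5 (attained by i=1)
Answer: p(1) = -6; p(-2) = -9; p(2) = -5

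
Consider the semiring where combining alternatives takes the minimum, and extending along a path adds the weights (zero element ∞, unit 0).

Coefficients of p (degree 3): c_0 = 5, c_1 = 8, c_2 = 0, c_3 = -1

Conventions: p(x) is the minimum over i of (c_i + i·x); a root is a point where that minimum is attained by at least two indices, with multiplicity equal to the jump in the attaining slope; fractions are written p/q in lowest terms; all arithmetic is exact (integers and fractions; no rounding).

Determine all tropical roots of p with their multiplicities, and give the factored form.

hull edge (i=0, c=5) to (i=2, c=0): slope -5/2, span 2
hull edge (i=2, c=0) to (i=3, c=-1): slope -1, span 1
Factored form: p(x) = -1 ⊗ (x ⊕ 1) ⊗ (x ⊕ 5/2) ⊗ (x ⊕ 5/2)
Answer: roots = 1 (mult 1), 5/2 (mult 2)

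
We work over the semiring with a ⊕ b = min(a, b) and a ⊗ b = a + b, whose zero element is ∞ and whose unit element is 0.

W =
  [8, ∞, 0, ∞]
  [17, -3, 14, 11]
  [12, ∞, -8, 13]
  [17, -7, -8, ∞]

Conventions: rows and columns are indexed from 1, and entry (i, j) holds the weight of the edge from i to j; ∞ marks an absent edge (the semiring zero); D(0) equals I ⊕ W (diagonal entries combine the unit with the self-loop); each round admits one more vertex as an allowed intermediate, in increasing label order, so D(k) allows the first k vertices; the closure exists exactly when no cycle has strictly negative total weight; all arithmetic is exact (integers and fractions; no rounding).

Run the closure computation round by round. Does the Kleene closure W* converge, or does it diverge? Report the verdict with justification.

Detection: at round 0, diagonal entry (2, 2) turns strictly negative.
Key observation: the cycle 2->2 has total weight (-3), which is strictly negative.
Answer: DIVERGES — negative cycle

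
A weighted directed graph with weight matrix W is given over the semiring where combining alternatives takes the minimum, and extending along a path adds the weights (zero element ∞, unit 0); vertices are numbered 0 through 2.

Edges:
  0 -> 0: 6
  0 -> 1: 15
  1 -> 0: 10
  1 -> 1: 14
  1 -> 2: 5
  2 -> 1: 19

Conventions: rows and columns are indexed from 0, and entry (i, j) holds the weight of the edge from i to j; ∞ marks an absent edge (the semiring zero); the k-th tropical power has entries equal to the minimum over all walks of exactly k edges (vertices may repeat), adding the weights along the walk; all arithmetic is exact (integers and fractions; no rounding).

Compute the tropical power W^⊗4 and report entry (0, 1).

W^⊗2:
  [12, 21, 20]
  [16, 24, 19]
  [29, 33, 24]
W^⊗3:
  [18, 27, 26]
  [22, 31, 29]
  [35, 43, 38]
W^⊗4:
  [24, 33, 32]
  [28, 37, 36]
  [41, 50, 48]
Key observation: the optimum is the walk 0->0->0->0->1, with weight 6 + 6 + 6 + 15 = 33.
Optimal value attained by: walk 0->0->0->0->1.
Answer: (W^⊗4)[0][1] = 33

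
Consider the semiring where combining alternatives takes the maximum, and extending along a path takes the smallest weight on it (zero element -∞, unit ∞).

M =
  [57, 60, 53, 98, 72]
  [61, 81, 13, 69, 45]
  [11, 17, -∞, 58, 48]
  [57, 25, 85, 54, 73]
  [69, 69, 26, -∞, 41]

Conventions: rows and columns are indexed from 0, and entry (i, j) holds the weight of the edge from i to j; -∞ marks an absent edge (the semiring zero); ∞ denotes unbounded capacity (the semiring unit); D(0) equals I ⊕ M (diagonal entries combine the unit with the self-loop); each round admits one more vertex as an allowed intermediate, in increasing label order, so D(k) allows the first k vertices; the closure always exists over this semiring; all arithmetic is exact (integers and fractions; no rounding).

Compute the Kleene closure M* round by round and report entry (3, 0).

D(0):
  [∞, 60, 53, 98, 72]
  [61, ∞, 13, 69, 45]
  [11, 17, ∞, 58, 48]
  [57, 25, 85, ∞, 73]
  [69, 69, 26, -∞, ∞]
D(1):
  [∞, 60, 53, 98, 72]
  [61, ∞, 53, 69, 61]
  [11, 17, ∞, 58, 48]
  [57, 57, 85, ∞, 73]
  [69, 69, 53, 69, ∞]
D(2):
  [∞, 60, 53, 98, 72]
  [61, ∞, 53, 69, 61]
  [17, 17, ∞, 58, 48]
  [57, 57, 85, ∞, 73]
  [69, 69, 53, 69, ∞]
D(3):
  [∞, 60, 53, 98, 72]
  [61, ∞, 53, 69, 61]
  [17, 17, ∞, 58, 48]
  [57, 57, 85, ∞, 73]
  [69, 69, 53, 69, ∞]
D(4):
  [∞, 60, 85, 98, 73]
  [61, ∞, 69, 69, 69]
  [57, 57, ∞, 58, 58]
  [57, 57, 85, ∞, 73]
  [69, 69, 69, 69, ∞]
D(5):
  [∞, 69, 85, 98, 73]
  [69, ∞, 69, 69, 69]
  [58, 58, ∞, 58, 58]
  [69, 69, 85, ∞, 73]
  [69, 69, 69, 69, ∞]
Answer: M*[3][0] = 69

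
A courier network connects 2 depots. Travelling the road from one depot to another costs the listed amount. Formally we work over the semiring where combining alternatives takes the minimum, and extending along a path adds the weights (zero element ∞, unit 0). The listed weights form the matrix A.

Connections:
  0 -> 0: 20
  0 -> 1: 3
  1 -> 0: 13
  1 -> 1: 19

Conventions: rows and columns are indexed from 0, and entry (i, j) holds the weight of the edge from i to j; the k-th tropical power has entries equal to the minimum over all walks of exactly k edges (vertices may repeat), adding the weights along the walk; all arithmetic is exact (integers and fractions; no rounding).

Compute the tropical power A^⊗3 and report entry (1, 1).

A^⊗2:
  [16, 22]
  [32, 16]
A^⊗3:
  [35, 19]
  [29, 35]
Key observation: the optimum is the walk 1->0->1->1, with weight 13 + 3 + 19 = 35.
Optimal value attained by: walk 1->0->1->1.
Answer: (A^⊗3)[1][1] = 35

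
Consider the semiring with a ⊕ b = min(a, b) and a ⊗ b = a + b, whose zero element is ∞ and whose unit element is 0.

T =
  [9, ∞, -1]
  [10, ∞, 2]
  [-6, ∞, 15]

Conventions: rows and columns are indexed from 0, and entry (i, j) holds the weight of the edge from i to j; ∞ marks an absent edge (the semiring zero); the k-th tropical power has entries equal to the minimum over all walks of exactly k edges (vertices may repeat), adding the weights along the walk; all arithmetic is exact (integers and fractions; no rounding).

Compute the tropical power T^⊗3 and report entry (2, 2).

T^⊗2:
  [-7, ∞, 8]
  [-4, ∞, 9]
  [3, ∞, -7]
T^⊗3:
  [2, ∞, -8]
  [3, ∞, -5]
  [-13, ∞, 2]
Key observation: the optimum is the walk 2->0->0->2, with weight (-6) + 9 + (-1) = 2.
Optimal value attained by: walk 2->0->0->2.
Answer: (T^⊗3)[2][2] = 2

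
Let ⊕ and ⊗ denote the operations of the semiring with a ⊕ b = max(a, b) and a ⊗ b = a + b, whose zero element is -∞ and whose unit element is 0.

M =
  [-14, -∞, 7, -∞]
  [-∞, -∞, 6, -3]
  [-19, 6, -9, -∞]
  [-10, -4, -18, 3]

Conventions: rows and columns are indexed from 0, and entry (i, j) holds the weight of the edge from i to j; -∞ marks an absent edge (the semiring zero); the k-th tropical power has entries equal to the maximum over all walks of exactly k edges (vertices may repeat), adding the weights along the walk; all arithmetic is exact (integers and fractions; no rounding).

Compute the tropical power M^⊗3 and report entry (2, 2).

M^⊗2:
  [-12, 13, -2, -∞]
  [-13, 12, -3, 0]
  [-28, -3, 12, 3]
  [-7, -1, 2, 6]
M^⊗3:
  [-21, 4, 19, 10]
  [-10, 3, 18, 9]
  [-7, 18, 3, 6]
  [-4, 8, 5, 9]
Key observation: the optimum is the walk 2->1->2->2, with weight 6 + 6 + (-9) = 3.
Optimal value attained by: walk 2->1->2->2.
Answer: (M^⊗3)[2][2] = 3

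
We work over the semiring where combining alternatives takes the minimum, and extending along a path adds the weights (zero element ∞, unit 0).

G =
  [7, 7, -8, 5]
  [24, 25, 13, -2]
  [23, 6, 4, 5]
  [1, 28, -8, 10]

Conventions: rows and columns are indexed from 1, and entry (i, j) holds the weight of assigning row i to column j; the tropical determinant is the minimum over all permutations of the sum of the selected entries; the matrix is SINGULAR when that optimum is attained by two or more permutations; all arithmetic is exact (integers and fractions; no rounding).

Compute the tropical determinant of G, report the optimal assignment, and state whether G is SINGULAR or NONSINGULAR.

σ = (1, 2, 3, 4): 7 + 25 + 4 + 10 = 46
σ = (1, 2, 4, 3): 7 + 25 + 5 + (-8) = 29
σ = (1, 3, 2, 4): 7 + 13 + 6 + 10 = 36
σ = (1, 3, 4, 2): 7 + 13 + 5 + 28 = 53
σ = (1, 4, 2, 3): 7 + (-2) + 6 + (-8) = 3
σ = (1, 4, 3, 2): 7 + (-2) + 4 + 28 = 37
σ = (2, 1, 3, 4): 7 + 24 + 4 + 10 = 45
σ = (2, 1, 4, 3): 7 + 24 + 5 + (-8) = 28
σ = (2, 3, 1, 4): 7 + 13 + 23 + 10 = 53
σ = (2, 3, 4, 1): 7 + 13 + 5 + 1 = 26
σ = (2, 4, 1, 3): 7 + (-2) + 23 + (-8) = 20
σ = (2, 4, 3, 1): 7 + (-2) + 4 + 1 = 10
σ = (3, 1, 2, 4): (-8) + 24 + 6 + 10 = 32
σ = (3, 1, 4, 2): (-8) + 24 + 5 + 28 = 49
σ = (3, 2, 1, 4): (-8) + 25 + 23 + 10 = 50
σ = (3, 2, 4, 1): (-8) + 25 + 5 + 1 = 23
σ = (3, 4, 1, 2): (-8) + (-2) + 23 + 28 = 41
σ = (3, 4, 2, 1): (-8) + (-2) + 6 + 1 = -3
σ = (4, 1, 2, 3): 5 + 24 + 6 + (-8) = 27
σ = (4, 1, 3, 2): 5 + 24 + 4 + 28 = 61
σ = (4, 2, 1, 3): 5 + 25 + 23 + (-8) = 45
σ = (4, 2, 3, 1): 5 + 25 + 4 + 1 = 35
σ = (4, 3, 1, 2): 5 + 13 + 23 + 28 = 69
σ = (4, 3, 2, 1): 5 + 13 + 6 + 1 = 25
Optimal value attained by: σ = (3, 4, 2, 1).
Answer: det⊕(G) = -3; verdict: NONSINGULAR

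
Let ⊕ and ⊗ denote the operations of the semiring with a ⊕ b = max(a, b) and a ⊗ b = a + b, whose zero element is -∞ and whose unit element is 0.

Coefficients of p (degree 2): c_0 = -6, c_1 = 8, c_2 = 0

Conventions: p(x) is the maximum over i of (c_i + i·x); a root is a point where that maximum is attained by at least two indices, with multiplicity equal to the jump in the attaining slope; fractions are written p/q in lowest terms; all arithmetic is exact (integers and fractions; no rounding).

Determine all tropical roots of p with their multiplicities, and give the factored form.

hull edge (i=0, c=-6) to (i=1, c=8): slope 14, span 1
hull edge (i=1, c=8) to (i=2, c=0): slope -8, span 1
Factored form: p(x) = 0 ⊗ (x ⊕ (-14)) ⊗ (x ⊕ 8)
Answer: roots = -14 (mult 1), 8 (mult 1)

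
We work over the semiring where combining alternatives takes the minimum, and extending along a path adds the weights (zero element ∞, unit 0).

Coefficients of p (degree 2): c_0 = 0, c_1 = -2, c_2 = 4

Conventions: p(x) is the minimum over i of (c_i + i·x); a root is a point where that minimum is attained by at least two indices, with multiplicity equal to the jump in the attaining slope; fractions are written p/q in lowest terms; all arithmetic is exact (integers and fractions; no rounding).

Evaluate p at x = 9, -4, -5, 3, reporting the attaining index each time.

p(9) = min(0+0·9=0, -2+1·9=7, 4+2·9=22) = 0 (attained by i=0)
p(-4) = min(0+0·(-4)=0, -2+1·(-4)=-6, 4+2·(-4)=-4) = -6 (attained by i=1)
p(-5) = min(0+0·(-5)=0, -2+1·(-5)=-7, 4+2·(-5)=-6) = -7 (attained by i=1)
p(3) = min(0+0·3=0, -2+1·3=1, 4+2·3=10) = 0 (attained by i=0)
Answer: p(9) = 0; p(-4) = -6; p(-5) = -7; p(3) = 0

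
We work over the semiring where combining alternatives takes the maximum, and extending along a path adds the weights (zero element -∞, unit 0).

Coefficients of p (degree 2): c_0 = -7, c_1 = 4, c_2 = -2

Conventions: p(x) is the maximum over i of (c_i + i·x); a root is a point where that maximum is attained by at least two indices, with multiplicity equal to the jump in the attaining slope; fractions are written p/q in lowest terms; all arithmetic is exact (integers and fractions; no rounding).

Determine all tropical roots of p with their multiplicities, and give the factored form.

hull edge (i=0, c=-7) to (i=1, c=4): slope 11, span 1
hull edge (i=1, c=4) to (i=2, c=-2): slope -6, span 1
Factored form: p(x) = -2 ⊗ (x ⊕ (-11)) ⊗ (x ⊕ 6)
Answer: roots = -11 (mult 1), 6 (mult 1)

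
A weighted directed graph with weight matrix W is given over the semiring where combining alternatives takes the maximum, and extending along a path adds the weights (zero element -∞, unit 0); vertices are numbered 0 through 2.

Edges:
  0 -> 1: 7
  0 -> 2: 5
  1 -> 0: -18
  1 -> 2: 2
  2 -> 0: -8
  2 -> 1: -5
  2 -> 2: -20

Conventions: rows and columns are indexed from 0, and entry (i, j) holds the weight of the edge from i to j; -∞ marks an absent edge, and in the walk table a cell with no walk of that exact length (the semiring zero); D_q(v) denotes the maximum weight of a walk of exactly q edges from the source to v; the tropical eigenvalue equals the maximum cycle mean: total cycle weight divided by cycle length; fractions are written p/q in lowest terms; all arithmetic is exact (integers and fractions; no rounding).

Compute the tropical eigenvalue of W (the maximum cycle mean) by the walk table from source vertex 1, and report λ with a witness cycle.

q=0: [-∞, 0, -∞]
q=1: [-18, -∞, 2]
q=2: [-6, -3, -13]
q=3: [-21, 1, -1]
Optimal cycle mean attained by: cycle 0->1->2->0, total 7 + 2 + (-8), length 3.
Answer: λ = 1/3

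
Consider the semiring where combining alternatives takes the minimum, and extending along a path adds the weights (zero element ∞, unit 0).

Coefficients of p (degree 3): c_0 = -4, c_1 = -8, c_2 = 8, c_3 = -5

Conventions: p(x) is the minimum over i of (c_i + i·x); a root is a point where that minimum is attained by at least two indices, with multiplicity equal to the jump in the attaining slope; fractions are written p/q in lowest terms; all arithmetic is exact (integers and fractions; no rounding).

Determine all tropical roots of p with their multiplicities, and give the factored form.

hull edge (i=0, c=-4) to (i=1, c=-8): slope -4, span 1
hull edge (i=1, c=-8) to (i=3, c=-5): slope 3/2, span 2
Factored form: p(x) = -5 ⊗ (x ⊕ (-3/2)) ⊗ (x ⊕ (-3/2)) ⊗ (x ⊕ 4)
Answer: roots = -3/2 (mult 2), 4 (mult 1)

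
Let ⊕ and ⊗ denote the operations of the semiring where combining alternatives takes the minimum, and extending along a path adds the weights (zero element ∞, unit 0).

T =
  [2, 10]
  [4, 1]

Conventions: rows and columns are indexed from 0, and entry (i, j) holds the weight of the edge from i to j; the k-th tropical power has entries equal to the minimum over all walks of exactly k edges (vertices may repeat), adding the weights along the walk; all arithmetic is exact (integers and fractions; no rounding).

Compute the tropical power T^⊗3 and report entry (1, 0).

T^⊗2:
  [4, 11]
  [5, 2]
T^⊗3:
  [6, 12]
  [6, 3]
Key observation: the optimum is the walk 1->1->1->0, with weight 1 + 1 + 4 = 6.
Optimal value attained by: walk 1->1->1->0.
Answer: (T^⊗3)[1][0] = 6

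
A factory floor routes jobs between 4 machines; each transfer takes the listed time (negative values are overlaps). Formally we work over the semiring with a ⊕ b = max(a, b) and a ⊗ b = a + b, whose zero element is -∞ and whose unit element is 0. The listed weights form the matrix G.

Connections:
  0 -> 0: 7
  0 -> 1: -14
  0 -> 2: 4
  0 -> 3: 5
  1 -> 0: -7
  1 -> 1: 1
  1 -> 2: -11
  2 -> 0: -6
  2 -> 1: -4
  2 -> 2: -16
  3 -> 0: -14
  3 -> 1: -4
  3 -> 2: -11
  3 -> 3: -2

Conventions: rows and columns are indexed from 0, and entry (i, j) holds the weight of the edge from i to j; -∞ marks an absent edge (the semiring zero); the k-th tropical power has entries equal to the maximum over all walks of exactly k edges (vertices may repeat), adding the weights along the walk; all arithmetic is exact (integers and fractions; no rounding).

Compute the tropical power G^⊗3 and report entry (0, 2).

G^⊗2:
  [14, 1, 11, 12]
  [0, 2, -3, -2]
  [1, -3, -2, -1]
  [-7, -3, -10, -4]
G^⊗3:
  [21, 8, 18, 19]
  [7, 3, 4, 5]
  [8, -2, 5, 6]
  [0, -2, -3, -2]
Key observation: the optimum is the walk 0->0->0->2, with weight 7 + 7 + 4 = 18.
Optimal value attained by: walk 0->0->0->2.
Answer: (G^⊗3)[0][2] = 18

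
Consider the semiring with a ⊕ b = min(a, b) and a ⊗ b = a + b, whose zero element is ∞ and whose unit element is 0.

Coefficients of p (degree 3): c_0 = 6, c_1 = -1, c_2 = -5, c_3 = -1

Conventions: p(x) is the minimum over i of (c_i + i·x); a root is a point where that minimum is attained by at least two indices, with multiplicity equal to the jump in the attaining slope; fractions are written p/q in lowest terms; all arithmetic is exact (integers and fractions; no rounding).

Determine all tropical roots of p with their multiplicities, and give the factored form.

hull edge (i=0, c=6) to (i=1, c=-1): slope -7, span 1
hull edge (i=1, c=-1) to (i=2, c=-5): slope -4, span 1
hull edge (i=2, c=-5) to (i=3, c=-1): slope 4, span 1
Factored form: p(x) = -1 ⊗ (x ⊕ (-4)) ⊗ (x ⊕ 4) ⊗ (x ⊕ 7)
Answer: roots = -4 (mult 1), 4 (mult 1), 7 (mult 1)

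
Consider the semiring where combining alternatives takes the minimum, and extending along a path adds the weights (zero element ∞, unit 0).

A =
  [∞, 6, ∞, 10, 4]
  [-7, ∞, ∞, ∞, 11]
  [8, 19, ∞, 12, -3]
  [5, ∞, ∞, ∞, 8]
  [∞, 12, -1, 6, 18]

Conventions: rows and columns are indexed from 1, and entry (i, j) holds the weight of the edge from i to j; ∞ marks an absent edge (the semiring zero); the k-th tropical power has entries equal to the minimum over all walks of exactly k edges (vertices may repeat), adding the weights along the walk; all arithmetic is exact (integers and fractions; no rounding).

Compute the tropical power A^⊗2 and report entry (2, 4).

A^⊗2:
  [-1, 16, 3, 10, 17]
  [∞, -1, 10, 3, -3]
  [12, 9, -4, 3, 12]
  [∞, 11, 7, 14, 9]
  [5, 18, 17, 11, -4]
Key observation: the optimum is the walk 2->1->4, with weight (-7) + 10 = 3.
Optimal value attained by: walk 2->1->4.
Answer: (A^⊗2)[2][4] = 3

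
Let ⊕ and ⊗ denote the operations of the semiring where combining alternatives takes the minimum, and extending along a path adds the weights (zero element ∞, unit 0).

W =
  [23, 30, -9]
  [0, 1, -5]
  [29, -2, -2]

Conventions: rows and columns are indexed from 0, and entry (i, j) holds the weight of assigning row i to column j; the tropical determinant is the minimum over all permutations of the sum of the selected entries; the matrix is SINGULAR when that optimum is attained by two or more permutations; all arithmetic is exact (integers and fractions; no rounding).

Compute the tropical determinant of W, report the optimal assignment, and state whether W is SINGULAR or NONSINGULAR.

σ = (0, 1, 2): 23 + 1 + (-2) = 22
σ = (0, 2, 1): 23 + (-5) + (-2) = 16
σ = (1, 0, 2): 30 + 0 + (-2) = 28
σ = (1, 2, 0): 30 + (-5) + 29 = 54
σ = (2, 0, 1): (-9) + 0 + (-2) = -11
σ = (2, 1, 0): (-9) + 1 + 29 = 21
Optimal value attained by: σ = (2, 0, 1).
Answer: det⊕(W) = -11; verdict: NONSINGULAR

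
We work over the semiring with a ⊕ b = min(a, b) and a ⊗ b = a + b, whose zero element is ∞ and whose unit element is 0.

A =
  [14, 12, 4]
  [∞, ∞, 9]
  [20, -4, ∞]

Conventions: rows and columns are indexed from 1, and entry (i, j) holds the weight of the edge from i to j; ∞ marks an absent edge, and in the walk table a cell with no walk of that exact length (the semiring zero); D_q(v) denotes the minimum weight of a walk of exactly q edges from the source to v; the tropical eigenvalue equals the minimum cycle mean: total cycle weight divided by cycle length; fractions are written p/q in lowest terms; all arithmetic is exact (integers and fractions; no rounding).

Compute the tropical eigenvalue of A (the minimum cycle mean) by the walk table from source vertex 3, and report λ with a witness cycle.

q=0: [∞, ∞, 0]
q=1: [20, -4, ∞]
q=2: [34, 32, 5]
q=3: [25, 1, 38]
Optimal cycle mean attained by: cycle 2->3->2, total 9 + (-4), length 2.
Answer: λ = 5/2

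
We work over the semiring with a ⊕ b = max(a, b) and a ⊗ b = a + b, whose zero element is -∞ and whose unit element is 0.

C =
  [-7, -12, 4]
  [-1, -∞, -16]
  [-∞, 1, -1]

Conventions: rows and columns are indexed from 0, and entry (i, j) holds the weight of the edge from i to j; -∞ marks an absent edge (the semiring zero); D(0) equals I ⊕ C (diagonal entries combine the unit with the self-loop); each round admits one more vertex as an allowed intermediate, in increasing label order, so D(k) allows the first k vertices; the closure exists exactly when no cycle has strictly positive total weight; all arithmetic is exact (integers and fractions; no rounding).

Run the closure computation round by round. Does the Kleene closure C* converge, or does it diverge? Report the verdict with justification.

D(0):
  [0, -12, 4]
  [-1, 0, -16]
  [-∞, 1, 0]
D(1):
  [0, -12, 4]
  [-1, 0, 3]
  [-∞, 1, 0]
Detection: at round 2, diagonal entry (2, 2) turns strictly positive.
Key observation: the cycle 2->1->0->2 has total weight 1 + (-1) + 4, which is strictly positive.
Answer: DIVERGES — positive cycle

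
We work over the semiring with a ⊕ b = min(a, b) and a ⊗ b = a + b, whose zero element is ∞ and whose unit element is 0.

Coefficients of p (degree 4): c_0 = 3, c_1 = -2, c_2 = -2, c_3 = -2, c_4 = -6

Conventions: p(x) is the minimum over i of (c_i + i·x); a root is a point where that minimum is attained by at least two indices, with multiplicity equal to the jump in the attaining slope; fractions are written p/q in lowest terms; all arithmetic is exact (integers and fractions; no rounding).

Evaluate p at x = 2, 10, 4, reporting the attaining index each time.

p(2) = min(3+0·2=3, -2+1·2=0, -2+2·2=2, -2+3·2=4, -6+4·2=2) = 0 (attained by i=1)
p(10) = min(3+0·10=3, -2+1·10=8, -2+2·10=18, -2+3·10=28, -6+4·10=34) = 3 (attained by i=0)
p(4) = min(3+0·4=3, -2+1·4=2, -2+2·4=6, -2+3·4=10, -6+4·4=10) = 2 (attained by i=1)
Answer: p(2) = 0; p(10) = 3; p(4) = 2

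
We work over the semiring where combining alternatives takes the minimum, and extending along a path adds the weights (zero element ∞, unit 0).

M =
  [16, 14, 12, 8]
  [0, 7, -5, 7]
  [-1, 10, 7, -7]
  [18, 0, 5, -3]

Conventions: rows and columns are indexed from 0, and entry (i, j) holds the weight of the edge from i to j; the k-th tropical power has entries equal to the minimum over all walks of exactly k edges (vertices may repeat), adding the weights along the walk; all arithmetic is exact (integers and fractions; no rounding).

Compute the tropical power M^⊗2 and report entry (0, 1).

M^⊗2:
  [11, 8, 9, 5]
  [-6, 5, 2, -12]
  [6, -7, -2, -10]
  [0, -3, -5, -6]
Key observation: the optimum is the walk 0->3->1, with weight 8 + 0 = 8.
Optimal value attained by: walk 0->3->1.
Answer: (M^⊗2)[0][1] = 8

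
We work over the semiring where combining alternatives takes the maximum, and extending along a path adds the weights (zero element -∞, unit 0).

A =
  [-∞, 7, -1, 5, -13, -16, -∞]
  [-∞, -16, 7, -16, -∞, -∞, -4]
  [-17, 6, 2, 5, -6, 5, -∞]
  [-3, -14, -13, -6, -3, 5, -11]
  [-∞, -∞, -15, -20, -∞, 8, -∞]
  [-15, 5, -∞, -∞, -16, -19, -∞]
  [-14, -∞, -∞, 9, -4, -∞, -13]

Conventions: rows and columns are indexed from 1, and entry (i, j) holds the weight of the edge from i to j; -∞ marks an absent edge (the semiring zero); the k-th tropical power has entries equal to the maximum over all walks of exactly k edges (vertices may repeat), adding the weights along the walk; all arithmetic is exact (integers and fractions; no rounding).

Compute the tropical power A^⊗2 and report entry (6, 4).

A^⊗2:
  [2, 5, 14, 4, 2, 10, 3]
  [-10, 13, 9, 12, 1, 12, -17]
  [2, 10, 13, 7, 2, 10, 2]
  [-9, 10, -4, 2, -9, 5, -17]
  [-7, 13, -13, -10, -8, -10, -31]
  [-34, -8, 12, -10, -28, -8, 1]
  [6, -5, -4, 3, 6, 14, -2]
Key observation: the optimum is the walk 6->1->4, with weight (-15) + 5 = -10.
Optimal value attained by: walk 6->1->4.
Answer: (A^⊗2)[6][4] = -10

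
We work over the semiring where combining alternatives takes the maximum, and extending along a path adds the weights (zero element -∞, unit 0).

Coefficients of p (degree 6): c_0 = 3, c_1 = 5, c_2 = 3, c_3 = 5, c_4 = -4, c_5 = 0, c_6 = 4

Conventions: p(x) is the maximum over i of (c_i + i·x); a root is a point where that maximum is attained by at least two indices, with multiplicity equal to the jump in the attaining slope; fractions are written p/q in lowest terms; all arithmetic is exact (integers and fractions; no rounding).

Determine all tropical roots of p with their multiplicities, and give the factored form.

hull edge (i=0, c=3) to (i=1, c=5): slope 2, span 1
hull edge (i=1, c=5) to (i=3, c=5): slope 0, span 2
hull edge (i=3, c=5) to (i=6, c=4): slope -1/3, span 3
Factored form: p(x) = 4 ⊗ (x ⊕ (-2)) ⊗ (x ⊕ 0) ⊗ (x ⊕ 0) ⊗ (x ⊕ 1/3) ⊗ (x ⊕ 1/3) ⊗ (x ⊕ 1/3)
Answer: roots = -2 (mult 1), 0 (mult 2), 1/3 (mult 3)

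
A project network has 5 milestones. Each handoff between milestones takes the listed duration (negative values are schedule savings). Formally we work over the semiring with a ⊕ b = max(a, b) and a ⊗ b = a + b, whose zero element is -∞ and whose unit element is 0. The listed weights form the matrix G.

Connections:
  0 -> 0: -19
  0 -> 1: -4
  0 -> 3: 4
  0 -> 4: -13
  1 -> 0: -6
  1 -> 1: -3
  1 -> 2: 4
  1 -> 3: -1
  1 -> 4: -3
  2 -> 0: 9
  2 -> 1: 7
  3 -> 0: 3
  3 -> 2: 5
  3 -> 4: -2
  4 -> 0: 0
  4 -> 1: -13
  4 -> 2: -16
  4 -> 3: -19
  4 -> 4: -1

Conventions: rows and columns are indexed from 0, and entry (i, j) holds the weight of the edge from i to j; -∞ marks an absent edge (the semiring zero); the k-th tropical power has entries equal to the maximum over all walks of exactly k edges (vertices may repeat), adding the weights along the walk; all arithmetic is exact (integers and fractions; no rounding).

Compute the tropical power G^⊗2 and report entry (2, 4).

G^⊗2:
  [7, -7, 9, -5, 2]
  [13, 11, 4, -2, -3]
  [1, 5, 11, 13, 4]
  [14, 12, -18, 7, -3]
  [-1, -4, -9, 4, -2]
Key observation: the optimum is the walk 2->1->4, with weight 7 + (-3) = 4.
Optimal value attained by: walk 2->1->4.
Answer: (G^⊗2)[2][4] = 4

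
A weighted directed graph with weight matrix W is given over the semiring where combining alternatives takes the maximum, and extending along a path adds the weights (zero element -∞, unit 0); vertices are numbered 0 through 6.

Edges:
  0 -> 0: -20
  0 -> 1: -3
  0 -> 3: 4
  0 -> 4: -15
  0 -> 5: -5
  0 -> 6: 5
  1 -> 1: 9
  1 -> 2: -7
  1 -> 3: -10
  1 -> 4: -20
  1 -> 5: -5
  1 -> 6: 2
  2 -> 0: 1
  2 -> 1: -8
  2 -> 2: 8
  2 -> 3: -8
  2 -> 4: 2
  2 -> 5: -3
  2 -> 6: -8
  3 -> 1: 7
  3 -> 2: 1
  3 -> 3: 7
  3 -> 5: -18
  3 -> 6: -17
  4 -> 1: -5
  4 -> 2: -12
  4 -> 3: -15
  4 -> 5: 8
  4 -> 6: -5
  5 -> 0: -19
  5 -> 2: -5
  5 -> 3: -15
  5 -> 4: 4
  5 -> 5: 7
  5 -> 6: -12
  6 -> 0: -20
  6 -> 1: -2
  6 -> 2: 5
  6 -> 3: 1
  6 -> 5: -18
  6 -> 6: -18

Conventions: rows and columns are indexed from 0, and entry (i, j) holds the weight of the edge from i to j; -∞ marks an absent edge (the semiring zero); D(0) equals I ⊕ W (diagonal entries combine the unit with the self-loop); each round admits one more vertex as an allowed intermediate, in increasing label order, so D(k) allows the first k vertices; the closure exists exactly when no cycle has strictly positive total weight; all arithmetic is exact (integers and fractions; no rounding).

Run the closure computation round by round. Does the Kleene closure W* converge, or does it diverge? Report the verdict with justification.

Detection: at round 0, diagonal entry (1, 1) turns strictly positive.
Key observation: the cycle 1->1 has total weight 9, which is strictly positive.
Answer: DIVERGES — positive cycle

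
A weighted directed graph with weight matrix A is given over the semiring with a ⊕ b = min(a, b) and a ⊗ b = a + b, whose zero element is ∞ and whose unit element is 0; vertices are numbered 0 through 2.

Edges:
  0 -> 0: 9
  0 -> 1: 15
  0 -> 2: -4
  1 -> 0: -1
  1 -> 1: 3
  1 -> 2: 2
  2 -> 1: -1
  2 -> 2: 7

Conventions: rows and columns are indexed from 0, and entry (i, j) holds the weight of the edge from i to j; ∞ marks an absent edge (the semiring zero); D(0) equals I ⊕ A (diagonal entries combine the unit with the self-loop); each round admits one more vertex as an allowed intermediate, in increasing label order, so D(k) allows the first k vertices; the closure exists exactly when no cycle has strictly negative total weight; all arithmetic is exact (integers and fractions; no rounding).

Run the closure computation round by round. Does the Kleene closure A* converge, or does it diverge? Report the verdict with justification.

D(0):
  [0, 15, -4]
  [-1, 0, 2]
  [∞, -1, 0]
D(1):
  [0, 15, -4]
  [-1, 0, -5]
  [∞, -1, 0]
Detection: at round 2, diagonal entry (2, 2) turns strictly negative.
Key observation: the cycle 2->1->0->2 has total weight (-1) + (-1) + (-4), which is strictly negative.
Answer: DIVERGES — negative cycle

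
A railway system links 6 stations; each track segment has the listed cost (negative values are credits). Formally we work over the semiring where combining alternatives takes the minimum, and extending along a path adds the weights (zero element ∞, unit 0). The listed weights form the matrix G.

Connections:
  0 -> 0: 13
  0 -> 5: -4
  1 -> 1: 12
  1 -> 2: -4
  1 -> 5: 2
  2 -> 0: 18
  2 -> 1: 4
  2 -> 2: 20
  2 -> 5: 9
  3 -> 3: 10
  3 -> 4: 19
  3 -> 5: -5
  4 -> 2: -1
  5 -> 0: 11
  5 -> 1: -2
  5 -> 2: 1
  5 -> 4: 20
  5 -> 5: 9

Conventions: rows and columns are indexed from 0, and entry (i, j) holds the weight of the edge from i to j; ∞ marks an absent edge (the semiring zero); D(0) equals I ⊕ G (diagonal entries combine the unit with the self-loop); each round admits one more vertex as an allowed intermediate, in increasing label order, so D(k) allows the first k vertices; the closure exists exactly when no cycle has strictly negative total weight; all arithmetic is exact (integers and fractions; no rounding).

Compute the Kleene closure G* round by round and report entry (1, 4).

D(0):
  [0, ∞, ∞, ∞, ∞, -4]
  [∞, 0, -4, ∞, ∞, 2]
  [18, 4, 0, ∞, ∞, 9]
  [∞, ∞, ∞, 0, 19, -5]
  [∞, ∞, -1, ∞, 0, ∞]
  [11, -2, 1, ∞, 20, 0]
D(1):
  [0, ∞, ∞, ∞, ∞, -4]
  [∞, 0, -4, ∞, ∞, 2]
  [18, 4, 0, ∞, ∞, 9]
  [∞, ∞, ∞, 0, 19, -5]
  [∞, ∞, -1, ∞, 0, ∞]
  [11, -2, 1, ∞, 20, 0]
D(2):
  [0, ∞, ∞, ∞, ∞, -4]
  [∞, 0, -4, ∞, ∞, 2]
  [18, 4, 0, ∞, ∞, 6]
  [∞, ∞, ∞, 0, 19, -5]
  [∞, ∞, -1, ∞, 0, ∞]
  [11, -2, -6, ∞, 20, 0]
D(3):
  [0, ∞, ∞, ∞, ∞, -4]
  [14, 0, -4, ∞, ∞, 2]
  [18, 4, 0, ∞, ∞, 6]
  [∞, ∞, ∞, 0, 19, -5]
  [17, 3, -1, ∞, 0, 5]
  [11, -2, -6, ∞, 20, 0]
D(4):
  [0, ∞, ∞, ∞, ∞, -4]
  [14, 0, -4, ∞, ∞, 2]
  [18, 4, 0, ∞, ∞, 6]
  [∞, ∞, ∞, 0, 19, -5]
  [17, 3, -1, ∞, 0, 5]
  [11, -2, -6, ∞, 20, 0]
D(5):
  [0, ∞, ∞, ∞, ∞, -4]
  [14, 0, -4, ∞, ∞, 2]
  [18, 4, 0, ∞, ∞, 6]
  [36, 22, 18, 0, 19, -5]
  [17, 3, -1, ∞, 0, 5]
  [11, -2, -6, ∞, 20, 0]
D(6):
  [0, -6, -10, ∞, 16, -4]
  [13, 0, -4, ∞, 22, 2]
  [17, 4, 0, ∞, 26, 6]
  [6, -7, -11, 0, 15, -5]
  [16, 3, -1, ∞, 0, 5]
  [11, -2, -6, ∞, 20, 0]
Answer: G*[1][4] = 22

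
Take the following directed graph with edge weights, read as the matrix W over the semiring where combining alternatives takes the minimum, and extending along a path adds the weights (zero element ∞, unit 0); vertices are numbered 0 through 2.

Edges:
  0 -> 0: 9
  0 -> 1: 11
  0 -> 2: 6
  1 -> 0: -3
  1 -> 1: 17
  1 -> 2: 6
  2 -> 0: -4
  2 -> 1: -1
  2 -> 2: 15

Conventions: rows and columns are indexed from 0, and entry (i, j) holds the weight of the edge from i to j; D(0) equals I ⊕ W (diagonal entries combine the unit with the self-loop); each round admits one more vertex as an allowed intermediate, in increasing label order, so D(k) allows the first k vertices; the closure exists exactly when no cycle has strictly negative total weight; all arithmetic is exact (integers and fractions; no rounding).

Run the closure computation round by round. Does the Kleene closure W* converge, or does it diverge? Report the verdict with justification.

D(0):
  [0, 11, 6]
  [-3, 0, 6]
  [-4, -1, 0]
D(1):
  [0, 11, 6]
  [-3, 0, 3]
  [-4, -1, 0]
D(2):
  [0, 11, 6]
  [-3, 0, 3]
  [-4, -1, 0]
D(3):
  [0, 5, 6]
  [-3, 0, 3]
  [-4, -1, 0]
Key observation: every diagonal entry stays at the unit through all rounds, so no improving cycle exists.
Answer: CONVERGES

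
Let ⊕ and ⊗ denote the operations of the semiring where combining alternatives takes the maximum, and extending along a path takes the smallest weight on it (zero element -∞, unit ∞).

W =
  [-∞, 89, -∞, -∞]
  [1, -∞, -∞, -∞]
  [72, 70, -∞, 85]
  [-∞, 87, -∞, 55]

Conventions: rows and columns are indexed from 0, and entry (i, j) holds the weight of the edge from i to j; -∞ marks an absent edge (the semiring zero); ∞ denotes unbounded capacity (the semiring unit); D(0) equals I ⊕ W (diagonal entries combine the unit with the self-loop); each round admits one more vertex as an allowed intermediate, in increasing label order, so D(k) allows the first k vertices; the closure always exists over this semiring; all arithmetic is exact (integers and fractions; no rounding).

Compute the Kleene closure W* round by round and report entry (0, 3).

D(0):
  [∞, 89, -∞, -∞]
  [1, ∞, -∞, -∞]
  [72, 70, ∞, 85]
  [-∞, 87, -∞, ∞]
D(1):
  [∞, 89, -∞, -∞]
  [1, ∞, -∞, -∞]
  [72, 72, ∞, 85]
  [-∞, 87, -∞, ∞]
D(2):
  [∞, 89, -∞, -∞]
  [1, ∞, -∞, -∞]
  [72, 72, ∞, 85]
  [1, 87, -∞, ∞]
D(3):
  [∞, 89, -∞, -∞]
  [1, ∞, -∞, -∞]
  [72, 72, ∞, 85]
  [1, 87, -∞, ∞]
D(4):
  [∞, 89, -∞, -∞]
  [1, ∞, -∞, -∞]
  [72, 85, ∞, 85]
  [1, 87, -∞, ∞]
Answer: W*[0][3] = -∞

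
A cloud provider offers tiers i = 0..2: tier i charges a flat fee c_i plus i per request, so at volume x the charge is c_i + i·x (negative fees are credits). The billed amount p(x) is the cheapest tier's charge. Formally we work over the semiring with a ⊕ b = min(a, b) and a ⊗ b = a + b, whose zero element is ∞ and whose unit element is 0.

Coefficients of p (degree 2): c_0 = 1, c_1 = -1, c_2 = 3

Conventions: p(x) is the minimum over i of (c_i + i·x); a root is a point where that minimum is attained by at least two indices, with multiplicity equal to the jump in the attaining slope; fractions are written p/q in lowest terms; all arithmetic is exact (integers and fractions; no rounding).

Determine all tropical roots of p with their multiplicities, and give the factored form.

hull edge (i=0, c=1) to (i=1, c=-1): slope -2, span 1
hull edge (i=1, c=-1) to (i=2, c=3): slope 4, span 1
Factored form: p(x) = 3 ⊗ (x ⊕ (-4)) ⊗ (x ⊕ 2)
Answer: roots = -4 (mult 1), 2 (mult 1)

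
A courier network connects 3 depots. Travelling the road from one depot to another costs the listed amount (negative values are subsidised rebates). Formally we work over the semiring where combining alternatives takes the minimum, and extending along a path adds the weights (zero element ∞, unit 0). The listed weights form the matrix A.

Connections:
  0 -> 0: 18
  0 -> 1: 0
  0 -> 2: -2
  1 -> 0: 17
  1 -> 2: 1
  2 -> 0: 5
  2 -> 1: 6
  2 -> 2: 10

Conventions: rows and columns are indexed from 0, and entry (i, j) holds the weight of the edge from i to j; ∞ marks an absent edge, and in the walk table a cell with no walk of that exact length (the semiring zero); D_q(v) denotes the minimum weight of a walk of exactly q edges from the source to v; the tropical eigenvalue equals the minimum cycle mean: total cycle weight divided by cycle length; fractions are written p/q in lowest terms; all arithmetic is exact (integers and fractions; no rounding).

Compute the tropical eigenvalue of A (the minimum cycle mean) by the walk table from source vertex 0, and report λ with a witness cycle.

q=0: [0, ∞, ∞]
q=1: [18, 0, -2]
q=2: [3, 4, 1]
q=3: [6, 3, 1]
Optimal cycle mean attained by: cycle 0->2->0, total (-2) + 5, length 2.
Answer: λ = 3/2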